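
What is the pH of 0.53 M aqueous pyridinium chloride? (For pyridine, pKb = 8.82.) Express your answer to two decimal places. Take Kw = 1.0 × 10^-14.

C5H5NH+ is the conjugate acid of the weak base C5H5N.
Kb = 10^(−8.82) = 1.51 × 10^-9
Ka = Kw/Kb = 1.0×10^-14 / 1.51 × 10^-9 = 6.62 × 10^-6
Let x = [H+] at equilibrium. Ka = x²/(0.53 − x).
Since Ka ≪ C₀, x ≈ √(Ka·C₀) = 1.87 × 10^-3 M.
Check: 0.35% ionized — well under 5%, approximation valid.
pH = −log[H+] = −log(1.87 × 10^-3) = 2.73

pH = 2.73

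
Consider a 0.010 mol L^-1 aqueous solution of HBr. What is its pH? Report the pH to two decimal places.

HBr is a strong acid and dissociates completely, so [H+] = 0.010 M.
pH = -log(0.01) = 2.00

pH = 2.00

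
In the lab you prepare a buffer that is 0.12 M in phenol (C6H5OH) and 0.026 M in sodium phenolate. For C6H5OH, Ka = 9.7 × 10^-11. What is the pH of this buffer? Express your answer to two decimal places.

pH = 9.35

pKa = −log(9.7 × 10^-11) = 10.013
pH = pKa + log([A⁻]/[HA]) = 10.013 + log(0.026/0.12)
pH = 10.013 + (-0.664) = 9.35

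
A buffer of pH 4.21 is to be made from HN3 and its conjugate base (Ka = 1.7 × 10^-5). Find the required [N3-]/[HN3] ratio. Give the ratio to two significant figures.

ratio = 0.28

pKa = -log(1.7 × 10^-5) = 4.770
pH = pKa + log(r) ⇒ log(r) = 4.21 − 4.770 = -0.560
r = [N3-]/[HN3] = 10^(-0.560) = 0.275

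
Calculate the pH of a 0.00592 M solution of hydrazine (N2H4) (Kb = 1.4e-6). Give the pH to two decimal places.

N2H4 + H2O ⇌ N2H5+ + OH-
Kb = [OH-]²/(0.00592 − [OH-]) = 1.4 × 10^-6
Since Kb ≪ C₀, [OH-] ≈ √(Kb·C₀) = 9.10 × 10^-5 M.
pOH = 4.04, so pH = 14.00 − pOH = 9.96

pH = 9.96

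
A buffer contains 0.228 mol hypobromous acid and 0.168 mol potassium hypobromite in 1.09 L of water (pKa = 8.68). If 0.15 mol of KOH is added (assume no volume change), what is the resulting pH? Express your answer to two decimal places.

After neutralization: n(HOBr) = 0.078 mol, n(OBr-) = 0.318 mol.
pH = pKa + log(n_OBr-/n_HOBr) = 8.68 + log(0.318/0.078) = 8.68 + (+0.610)

pH = 9.29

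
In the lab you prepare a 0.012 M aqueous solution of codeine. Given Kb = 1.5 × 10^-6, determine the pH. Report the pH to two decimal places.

C18H21NO3 + H2O ⇌ C18H22NO3+ + OH-
Let x = [OH-] at equilibrium. Kb = x²/(0.012 − x).
Neglecting x in the denominator: x = √(1.5 × 10^-6 × 0.012) = 1.34 × 10^-4 M
pOH = 3.87, so pH = 14.00 − pOH = 10.13

pH = 10.13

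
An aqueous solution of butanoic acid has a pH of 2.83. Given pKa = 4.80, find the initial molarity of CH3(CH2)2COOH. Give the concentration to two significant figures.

[H+] = 10^(-2.83) = 1.48 × 10^-3 M = x
Ka = 10^(−4.80) = 1.58 × 10^-5
Ka = x²/(C₀ − x) ⇒ C₀ = x + x²/Ka
C₀ = 1.48 × 10^-3 + (1.48 × 10^-3)²/(1.58 × 10^-5) = 1.40 × 10^-1 M

C₀ = 1.4 × 10^-1 M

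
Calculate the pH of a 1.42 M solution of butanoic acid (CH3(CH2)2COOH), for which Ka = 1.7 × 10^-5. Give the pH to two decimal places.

CH3(CH2)2COOH ⇌ CH3(CH2)2COO- + H+
From the ICE table, Ka = x²/(1.42 − x) = 1.7 × 10^-5.
Since Ka ≪ C₀, x ≈ √(Ka·C₀) = 4.91 × 10^-3 M.
Check: 0.35% ionized — well under 5%, approximation valid.
pH = −log[H+] = −log(4.91 × 10^-3) = 2.31

pH = 2.31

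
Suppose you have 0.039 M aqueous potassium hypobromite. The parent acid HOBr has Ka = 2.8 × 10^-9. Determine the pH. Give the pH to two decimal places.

pH = 10.57

OBr- is the conjugate base of the weak acid HOBr.
Kb = Kw/Ka = 1.0×10^-14 / 2.8 × 10^-9 = 3.57 × 10^-6
Kb = x²/(0.039 − x) = 3.57 × 10^-6
Since Kb ≪ C₀, x ≈ √(Kb·C₀) = 3.73 × 10^-4 M.
(x/C₀ = 0.96% < 5%, so the approximation holds.)
pOH = 3.43, so pH = 14.00 − pOH = 10.57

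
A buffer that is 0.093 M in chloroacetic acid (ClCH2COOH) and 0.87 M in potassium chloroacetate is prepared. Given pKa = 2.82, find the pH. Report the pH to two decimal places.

Henderson–Hasselbalch: pH = pKa + log([ClCH2COO-]/[ClCH2COOH]) = 2.82 + log(0.87/0.093)
pH = 2.82 + (+0.971) = 3.79

pH = 3.79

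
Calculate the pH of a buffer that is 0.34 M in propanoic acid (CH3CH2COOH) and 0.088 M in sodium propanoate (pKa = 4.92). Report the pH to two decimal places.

pH = 4.33

Henderson–Hasselbalch: pH = pKa + log([CH3CH2COO-]/[CH3CH2COOH]) = 4.92 + log(0.088/0.34)
pH = 4.92 + (-0.587) = 4.33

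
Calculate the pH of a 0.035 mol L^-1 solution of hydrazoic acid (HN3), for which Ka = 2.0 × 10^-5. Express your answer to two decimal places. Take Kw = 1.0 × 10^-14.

HN3 ⇌ N3- + H+
From the ICE table, Ka = [H+]²/(0.035 − [H+]) = 2.0 × 10^-5.
Since Ka ≪ C₀, [H+] ≈ √(Ka·C₀) = 8.37 × 10^-4 M.
Check: 2.4% ionized — well under 5%, approximation valid.
pH = −log[H+] = −log(8.37 × 10^-4) = 3.08

pH = 3.08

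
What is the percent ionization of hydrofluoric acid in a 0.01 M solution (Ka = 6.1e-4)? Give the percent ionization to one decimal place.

21.8%

HF ⇌ F- + H+; let x = [H+] at equilibrium.
Solve x² + 0.00061x − 6.1e-06 = 0 → x = 2.18 × 10^-3 M
Fraction ionized = 2.18 × 10^-3 / 0.01 = 0.2180 → 21.8%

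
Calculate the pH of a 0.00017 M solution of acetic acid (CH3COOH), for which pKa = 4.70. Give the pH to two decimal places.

CH3COOH ⇌ CH3COO- + H+
Ka = 10^(−4.70) = 2.00 × 10^-5
From the ICE table, Ka = [H+]²/(0.00017 − [H+]) = 2.00 × 10^-5.
The 5% rule fails; solving [H+]² + Ka·[H+] − Ka·C₀ = 0 exactly:
[H+] = [−2e-05 + √(2e-05² + 1.36e-08)]/2 = 4.92 × 10^-5 M
pH = −log(4.92 × 10^-5) = 4.31

pH = 4.31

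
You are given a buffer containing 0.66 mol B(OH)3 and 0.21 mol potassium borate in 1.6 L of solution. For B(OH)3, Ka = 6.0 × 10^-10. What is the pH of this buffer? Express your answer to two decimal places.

pH = 8.72

pKa = −log(6.0 × 10^-10) = 9.222
Using pH = pKa + log([base]/[acid]) with [base]/[acid] = 0.21/0.66:
pH = 9.222 + (-0.497) = 8.72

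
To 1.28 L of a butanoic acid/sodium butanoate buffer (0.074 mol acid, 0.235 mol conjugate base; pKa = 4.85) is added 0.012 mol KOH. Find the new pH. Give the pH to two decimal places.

OH- converts CH3(CH2)2COOH to CH3(CH2)2COO-: CH3(CH2)2COOH → 0.062 mol, CH3(CH2)2COO- → 0.247 mol.
pH = pKa + log(n_CH3(CH2)2COO-/n_CH3(CH2)2COOH) = 4.85 + log(0.247/0.062) = 4.85 + (+0.600)

pH = 5.45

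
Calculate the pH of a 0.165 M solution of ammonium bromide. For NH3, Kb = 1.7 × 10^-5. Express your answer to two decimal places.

pH = 5.01

NH4+ is the conjugate acid of the weak base NH3.
Ka = Kw/Kb = 1.0×10^-14 / 1.7 × 10^-5 = 5.88 × 10^-10
From the ICE table, Ka = [H+]²/(0.165 − [H+]) = 5.88 × 10^-10.
Assume [H+] ≪ 0.165: [H+] ≈ √(5.88 × 10^-10 × 0.165) = 9.85 × 10^-6 M
Check: 0.006% ionized — well under 5%, approximation valid.
pH = −log[H+] = −log(9.85 × 10^-6) = 5.01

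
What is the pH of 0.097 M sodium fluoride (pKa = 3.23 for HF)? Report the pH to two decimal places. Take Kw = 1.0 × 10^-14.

F- is the conjugate base of the weak acid HF.
Ka = 10^(−3.23) = 5.89 × 10^-4
Kb = Kw/Ka = 1.0×10^-14 / 5.89 × 10^-4 = 1.70 × 10^-11
Kb = [OH-]²/(0.097 − [OH-]) = 1.70 × 10^-11
Neglecting [OH-] in the denominator: [OH-] = √(1.70 × 10^-11 × 0.097) = 1.28 × 10^-6 M
([OH-]/C₀ = 0.0013% < 5%, so the approximation holds.)
pOH = −log(1.28 × 10^-6) = 5.89; pH = 14.00 − 5.89 = 8.11

pH = 8.11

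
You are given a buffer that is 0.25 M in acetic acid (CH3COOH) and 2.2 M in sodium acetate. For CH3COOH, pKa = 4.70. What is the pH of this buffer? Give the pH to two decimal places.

Henderson–Hasselbalch: pH = pKa + log([CH3COO-]/[CH3COOH]) = 4.70 + log(2.2/0.25)
pH = 4.70 + (+0.944) = 5.64

pH = 5.64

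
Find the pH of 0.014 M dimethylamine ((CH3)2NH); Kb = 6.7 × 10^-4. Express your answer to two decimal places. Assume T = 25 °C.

pH = 11.44

(CH3)2NH + H2O ⇌ (CH3)2NH2+ + OH-
From the ICE table, Kb = [OH-]²/(0.014 − [OH-]) = 6.7 × 10^-4.
The 5% rule fails; solving [OH-]² + Kb·[OH-] − Kb·C₀ = 0 exactly:
[OH-] = (−Kb + √(Kb² + 4·Kb·C₀))/2 = 2.75 × 10^-3 M
pOH = 2.56, so pH = 14.00 − pOH = 11.44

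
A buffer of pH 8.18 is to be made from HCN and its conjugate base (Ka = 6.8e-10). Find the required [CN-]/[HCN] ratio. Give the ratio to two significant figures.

pKa = -log(6.8 × 10^-10) = 9.167
pH = pKa + log(r) ⇒ log(r) = 8.18 − 9.167 = -0.987
r = [CN-]/[HCN] = 10^(-0.987) = 0.103

ratio = 0.10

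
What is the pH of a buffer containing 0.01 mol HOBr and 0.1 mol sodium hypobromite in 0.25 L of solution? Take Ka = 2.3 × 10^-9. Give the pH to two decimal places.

pKa = −log(2.3 × 10^-9) = 8.638
Henderson–Hasselbalch: pH = pKa + log([OBr-]/[HOBr]) = 8.638 + log(0.1/0.01)
pH = 8.638 + (+1.000) = 9.64

pH = 9.64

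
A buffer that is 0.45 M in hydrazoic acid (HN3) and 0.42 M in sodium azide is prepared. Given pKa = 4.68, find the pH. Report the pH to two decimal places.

Henderson–Hasselbalch: pH = pKa + log([N3-]/[HN3]) = 4.68 + log(0.42/0.45)
pH = 4.68 + (-0.030) = 4.65

pH = 4.65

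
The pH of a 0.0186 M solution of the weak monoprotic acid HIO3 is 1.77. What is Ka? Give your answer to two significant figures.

Ka = 1.8 × 10^-1

[H+] = 10^(-1.77) = 1.70 × 10^-2 M
At equilibrium [HA] = 0.0186 − 1.70 × 10^-2 = 1.60 × 10^-3 M
Ka = [H+][A-]/[HA] = (1.70 × 10^-2)² / 1.60 × 10^-3 = 1.8 × 10^-1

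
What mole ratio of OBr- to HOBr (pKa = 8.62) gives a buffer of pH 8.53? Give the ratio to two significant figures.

ratio = 0.81

pH = pKa + log(r) ⇒ log(r) = 8.53 − 8.62 = -0.09
r = [OBr-]/[HOBr] = 10^(-0.09) = 0.813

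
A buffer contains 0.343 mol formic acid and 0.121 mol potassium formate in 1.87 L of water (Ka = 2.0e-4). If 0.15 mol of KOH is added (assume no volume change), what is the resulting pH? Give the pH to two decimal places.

After neutralization: n(HCOOH) = 0.193 mol, n(HCOO-) = 0.271 mol.
pKa = −log(2.0 × 10^-4) = 3.699
Henderson–Hasselbalch with mole ratio 0.271/0.193: pH = 3.699 + (+0.147)

pH = 3.85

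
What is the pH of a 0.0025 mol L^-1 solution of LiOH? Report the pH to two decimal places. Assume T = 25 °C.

pH = 11.40

LiOH is a strong base; [OH-] = 0.0025 M.
pOH = -log(0.0025) = 2.60
pH = 14.00 - 2.60 = 11.40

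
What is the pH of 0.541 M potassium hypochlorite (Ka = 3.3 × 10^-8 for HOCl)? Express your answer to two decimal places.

pH = 10.61

OCl- is the conjugate base of the weak acid HOCl.
Kb = Kw/Ka = 1.0×10^-14 / 3.3 × 10^-8 = 3.03 × 10^-7
Kb = [OH-]²/(0.541 − [OH-]) = 3.03 × 10^-7
Assume [OH-] ≪ 0.541: [OH-] ≈ √(3.03 × 10^-7 × 0.541) = 4.05 × 10^-4 M
Check: 0.075% ionized — well under 5%, approximation valid.
pOH = 3.39, so pH = 14.00 − pOH = 10.61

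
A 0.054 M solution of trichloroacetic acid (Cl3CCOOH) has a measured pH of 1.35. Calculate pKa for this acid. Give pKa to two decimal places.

pKa = 0.67

[H+] = 10^(-1.35) = 4.47 × 10^-2 M
At equilibrium [HA] = 0.054 − 4.47 × 10^-2 = 9.30 × 10^-3 M
Ka = [H+][A-]/[HA] = (4.47 × 10^-2)² / 9.30 × 10^-3 = 2.15 × 10^-1
pKa = -log(2.15 × 10^-1) = 0.67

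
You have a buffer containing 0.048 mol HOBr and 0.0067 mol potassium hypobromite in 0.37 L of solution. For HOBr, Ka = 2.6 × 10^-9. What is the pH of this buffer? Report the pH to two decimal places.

pH = 7.73

pKa = −log(2.6 × 10^-9) = 8.585
Using pH = pKa + log([base]/[acid]) with [base]/[acid] = 0.0067/0.048:
pH = 8.585 + (-0.855) = 7.73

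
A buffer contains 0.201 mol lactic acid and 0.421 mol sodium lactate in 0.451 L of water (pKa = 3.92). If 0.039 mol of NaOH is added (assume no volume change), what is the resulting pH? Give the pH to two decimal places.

pH = 4.37

OH- converts CH3CH(OH)COOH to CH3CH(OH)COO-: CH3CH(OH)COOH → 0.162 mol, CH3CH(OH)COO- → 0.46 mol.
Henderson–Hasselbalch with mole ratio 0.46/0.162: pH = 3.92 + (+0.453)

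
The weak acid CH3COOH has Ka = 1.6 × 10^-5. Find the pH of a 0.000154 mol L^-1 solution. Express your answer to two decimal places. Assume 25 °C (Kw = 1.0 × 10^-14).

pH = 4.37

CH3COOH ⇌ CH3COO- + H+
Ka = [H+]²/(0.000154 − [H+]) = 1.6 × 10^-5
The 5% rule fails; solving [H+]² + Ka·[H+] − Ka·C₀ = 0 exactly:
[H+] = (−Ka + √(Ka² + 4·Ka·C₀))/2 = 4.23 × 10^-5 M
pH = −log(4.23 × 10^-5) = 4.37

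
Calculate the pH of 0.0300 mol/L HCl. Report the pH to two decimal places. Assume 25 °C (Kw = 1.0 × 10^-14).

pH = 1.52

HCl is a strong acid and dissociates completely, so [H+] = 0.0300 M.
pH = -log(0.03) = 1.52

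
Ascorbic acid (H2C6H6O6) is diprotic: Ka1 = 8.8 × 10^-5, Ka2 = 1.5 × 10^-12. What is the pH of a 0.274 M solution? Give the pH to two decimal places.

pH = 2.31

Ka1 ≫ Ka2, so treat the first dissociation as the only significant source of H+.
Ka1 = x²/(0.274 − x) = 8.8 × 10^-5
x ≈ √(8.8 × 10^-5 × 0.274) = 4.91 × 10^-3 M
pH = −log(4.91 × 10^-3) = 2.31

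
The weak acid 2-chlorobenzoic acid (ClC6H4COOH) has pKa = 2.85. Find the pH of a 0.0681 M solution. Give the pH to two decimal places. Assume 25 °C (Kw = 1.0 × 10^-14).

pH = 2.04

ClC6H4COOH ⇌ ClC6H4COO- + H+
Ka = 10^(−2.85) = 1.41 × 10^-3
Let x = [H+] at equilibrium. Ka = x²/(0.0681 − x).
x is not negligible relative to C₀; solve x² + 0.00141·x − 9.6e-05 = 0.
x = [−0.00141 + √(0.00141² + 0.000384)]/2 = 9.12 × 10^-3 M
pH = −log(9.12 × 10^-3) = 2.04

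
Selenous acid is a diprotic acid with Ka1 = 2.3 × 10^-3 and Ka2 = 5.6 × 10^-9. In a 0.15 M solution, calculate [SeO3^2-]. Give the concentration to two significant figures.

5.6 × 10^-9 M

First ionization gives [H+] ≈ [HSeO3-] = 1.75 × 10^-2 M.
Second step: Ka2 = [H+][SeO3^2-]/[HSeO3-] ≈ [SeO3^2-] (since [H+] ≈ [HSeO3-]).
So [SeO3^2-] ≈ Ka2.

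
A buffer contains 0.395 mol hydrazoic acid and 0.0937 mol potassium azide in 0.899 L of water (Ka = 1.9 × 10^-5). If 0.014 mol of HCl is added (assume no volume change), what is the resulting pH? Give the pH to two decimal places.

Added H+ converts N3- to HN3: HN3 → 0.409 mol, N3- → 0.0797 mol.
pKa = −log(1.9 × 10^-5) = 4.721
Henderson–Hasselbalch with mole ratio 0.0797/0.409: pH = 4.721 + (-0.710)

pH = 4.01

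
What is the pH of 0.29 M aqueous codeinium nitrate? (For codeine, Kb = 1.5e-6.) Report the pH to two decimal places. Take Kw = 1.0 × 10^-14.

C18H22NO3+ is the conjugate acid of the weak base C18H21NO3.
Ka = Kw/Kb = 1.0×10^-14 / 1.5 × 10^-6 = 6.67 × 10^-9
From the ICE table, Ka = [H+]²/(0.29 − [H+]) = 6.67 × 10^-9.
Assume [H+] ≪ 0.29: [H+] ≈ √(6.67 × 10^-9 × 0.29) = 4.40 × 10^-5 M
Check: 0.015% ionized — well under 5%, approximation valid.
pH = −log[H+] = −log(4.40 × 10^-5) = 4.36

pH = 4.36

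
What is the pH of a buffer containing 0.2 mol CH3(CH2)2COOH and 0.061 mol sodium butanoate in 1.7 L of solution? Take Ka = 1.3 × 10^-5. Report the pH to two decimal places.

pH = 4.37

pKa = −log(1.3 × 10^-5) = 4.886
Henderson–Hasselbalch: pH = pKa + log([CH3(CH2)2COO-]/[CH3(CH2)2COOH]) = 4.886 + log(0.061/0.2)
pH = 4.886 + (-0.516) = 4.37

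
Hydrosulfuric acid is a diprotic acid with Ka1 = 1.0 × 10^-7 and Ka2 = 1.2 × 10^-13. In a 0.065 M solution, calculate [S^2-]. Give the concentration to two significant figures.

First ionization gives [H+] ≈ [HS-] = 8.06 × 10^-5 M.
Second step: Ka2 = [H+][S^2-]/[HS-] ≈ [S^2-] (since [H+] ≈ [HS-]).
So [S^2-] ≈ Ka2.

1.2 × 10^-13 M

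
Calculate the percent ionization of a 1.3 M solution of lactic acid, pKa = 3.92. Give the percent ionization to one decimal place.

1.0%

CH3CH(OH)COOH ⇌ CH3CH(OH)COO- + H+; let x = [H+] at equilibrium.
Ka = 10^(−3.92) = 1.20 × 10^-4
x ≈ √(Ka·C₀) = √(1.20 × 10^-4 × 1.3) = 1.25 × 10^-2 M
Fraction ionized = 1.25 × 10^-2 / 1.3 = 0.0096 → 1.0%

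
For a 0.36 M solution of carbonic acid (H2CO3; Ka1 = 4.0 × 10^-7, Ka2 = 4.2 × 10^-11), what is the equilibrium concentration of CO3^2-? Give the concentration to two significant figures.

First ionization gives [H+] ≈ [HCO3-] = 3.79 × 10^-4 M.
Second step: Ka2 = [H+][CO3^2-]/[HCO3-] ≈ [CO3^2-] (since [H+] ≈ [HCO3-]).
So [CO3^2-] ≈ Ka2.

4.2 × 10^-11 M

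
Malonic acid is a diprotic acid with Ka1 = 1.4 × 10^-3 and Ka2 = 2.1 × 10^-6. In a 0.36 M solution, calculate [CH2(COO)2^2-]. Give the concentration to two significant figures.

2.1 × 10^-6 M

First ionization gives [H+] ≈ [CH2(COOH)COO-] = 2.18 × 10^-2 M.
Second step: Ka2 = [H+][CH2(COO)2^2-]/[CH2(COOH)COO-] ≈ [CH2(COO)2^2-] (since [H+] ≈ [CH2(COOH)COO-]).
So [CH2(COO)2^2-] ≈ Ka2.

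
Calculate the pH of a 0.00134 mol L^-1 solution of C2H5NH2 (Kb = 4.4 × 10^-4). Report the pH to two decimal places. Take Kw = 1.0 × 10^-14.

C2H5NH2 + H2O ⇌ C2H5NH3+ + OH-
Kb = [OH-]²/(0.00134 − [OH-]) = 4.4 × 10^-4
The 5% rule fails; solving [OH-]² + Kb·[OH-] − Kb·C₀ = 0 exactly:
[OH-] = (−Kb + √(Kb² + 4·Kb·C₀))/2 = 5.79 × 10^-4 M
pOH = −log(5.79 × 10^-4) = 3.24; pH = 14.00 − 3.24 = 10.76

pH = 10.76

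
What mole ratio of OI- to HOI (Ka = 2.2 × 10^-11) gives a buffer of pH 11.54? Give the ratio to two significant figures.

ratio = 7.6

pKa = -log(2.2 × 10^-11) = 10.658
pH = pKa + log(r) ⇒ log(r) = 11.54 − 10.658 = +0.882
r = [OI-]/[HOI] = 10^(+0.882) = 7.62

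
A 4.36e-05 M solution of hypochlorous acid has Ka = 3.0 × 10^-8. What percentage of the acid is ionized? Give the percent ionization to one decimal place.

HOCl ⇌ OCl- + H+; let x = [H+] at equilibrium.
x ≈ √(Ka·C₀) = √(3.0 × 10^-8 × 4.36e-05) = 1.14 × 10^-6 M
% ionization = x/C₀ × 100% = 1.14 × 10^-6/4.36e-05 × 100% = 2.6%

2.6%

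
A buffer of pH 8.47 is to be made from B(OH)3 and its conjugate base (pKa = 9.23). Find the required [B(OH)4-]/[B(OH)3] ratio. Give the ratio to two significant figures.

ratio = 0.17

pH = pKa + log(r) ⇒ log(r) = 8.47 − 9.23 = -0.76
r = [B(OH)4-]/[B(OH)3] = 10^(-0.76) = 0.174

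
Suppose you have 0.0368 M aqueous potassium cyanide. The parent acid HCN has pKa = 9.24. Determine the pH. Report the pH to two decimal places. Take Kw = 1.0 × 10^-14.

pH = 10.90

CN- is the conjugate base of the weak acid HCN.
Ka = 10^(−9.24) = 5.75 × 10^-10
Kb = Kw/Ka = 1.0×10^-14 / 5.75 × 10^-10 = 1.74 × 10^-5
Let x = [OH-] at equilibrium. Kb = x²/(0.0368 − x).
Since Kb ≪ C₀, x ≈ √(Kb·C₀) = 8.00 × 10^-4 M.
Check: 2.2% ionized — well under 5%, approximation valid.
pOH = 3.10, so pH = 14.00 − pOH = 10.90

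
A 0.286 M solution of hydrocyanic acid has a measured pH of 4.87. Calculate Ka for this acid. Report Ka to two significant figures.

Ka = 6.4 × 10^-10

[H+] = 10^(-4.87) = 1.35 × 10^-5 M
At equilibrium [HA] = 0.286 − 1.35 × 10^-5 = 2.86 × 10^-1 M
Ka = [H+][A-]/[HA] = (1.35 × 10^-5)² / 2.86 × 10^-1 = 6.4 × 10^-10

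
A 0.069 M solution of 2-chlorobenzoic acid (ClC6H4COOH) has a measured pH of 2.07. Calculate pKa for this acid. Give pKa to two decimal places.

pKa = 2.92

[H+] = 10^(-2.07) = 8.51 × 10^-3 M
At equilibrium [HA] = 0.069 − 8.51 × 10^-3 = 6.05 × 10^-2 M
Ka = [H+][A-]/[HA] = (8.51 × 10^-3)² / 6.05 × 10^-2 = 1.20 × 10^-3
pKa = -log(1.20 × 10^-3) = 2.92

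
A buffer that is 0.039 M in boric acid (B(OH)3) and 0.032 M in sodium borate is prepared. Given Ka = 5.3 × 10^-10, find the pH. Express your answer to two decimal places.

pH = 9.19

pKa = −log(5.3 × 10^-10) = 9.276
pH = pKa + log([A⁻]/[HA]) = 9.276 + log(0.032/0.039)
pH = 9.276 + (-0.086) = 9.19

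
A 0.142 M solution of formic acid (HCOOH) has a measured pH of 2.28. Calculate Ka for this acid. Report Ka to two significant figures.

[H+] = 10^(-2.28) = 5.25 × 10^-3 M
At equilibrium [HA] = 0.142 − 5.25 × 10^-3 = 1.37 × 10^-1 M
Ka = [H+][A-]/[HA] = (5.25 × 10^-3)² / 1.37 × 10^-1 = 2.0 × 10^-4

Ka = 2.0 × 10^-4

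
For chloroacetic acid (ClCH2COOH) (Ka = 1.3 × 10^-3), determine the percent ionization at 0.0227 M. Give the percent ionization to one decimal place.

ClCH2COOH ⇌ ClCH2COO- + H+; let x = [H+] at equilibrium.
Solve x² + 0.0013x − 2.95e-05 = 0 → x = 4.82 × 10^-3 M
Fraction ionized = 4.82 × 10^-3 / 0.0227 = 0.2123 → 21.2%

21.2%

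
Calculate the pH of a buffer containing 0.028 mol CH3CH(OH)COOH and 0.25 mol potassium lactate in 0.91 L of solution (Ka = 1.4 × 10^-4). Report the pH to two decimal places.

pKa = −log(1.4 × 10^-4) = 3.854
Henderson–Hasselbalch: pH = pKa + log([CH3CH(OH)COO-]/[CH3CH(OH)COOH]) = 3.854 + log(0.25/0.028)
pH = 3.854 + (+0.951) = 4.80

pH = 4.80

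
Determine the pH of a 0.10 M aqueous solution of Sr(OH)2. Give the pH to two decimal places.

pH = 13.30

Sr(OH)2 is a strong base (each formula unit releases 2 OH-); [OH-] = 0.2 M.
pOH = -log(0.2) = 0.70
pH = 14.00 - 0.70 = 13.30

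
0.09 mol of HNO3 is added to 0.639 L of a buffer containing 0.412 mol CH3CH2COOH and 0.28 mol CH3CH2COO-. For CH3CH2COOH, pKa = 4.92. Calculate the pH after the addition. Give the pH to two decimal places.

pH = 4.50

Added H+ converts CH3CH2COO- to CH3CH2COOH: CH3CH2COOH → 0.502 mol, CH3CH2COO- → 0.19 mol.
Henderson–Hasselbalch with mole ratio 0.19/0.502: pH = 4.92 + (-0.422)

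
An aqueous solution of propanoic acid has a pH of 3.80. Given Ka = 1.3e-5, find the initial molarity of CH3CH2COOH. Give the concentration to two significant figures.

C₀ = 2.1 × 10^-3 M

[H+] = 10^(-3.80) = 1.58 × 10^-4 M = x
Ka = x²/(C₀ − x) ⇒ C₀ = x + x²/Ka
C₀ = 1.58 × 10^-4 + (1.58 × 10^-4)²/(1.3 × 10^-5) = 2.08 × 10^-3 M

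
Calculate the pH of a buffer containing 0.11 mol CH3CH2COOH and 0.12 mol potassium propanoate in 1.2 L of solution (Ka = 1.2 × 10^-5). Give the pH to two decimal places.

pKa = −log(1.2 × 10^-5) = 4.921
pH = pKa + log([A⁻]/[HA]) = 4.921 + log(0.12/0.11)
pH = 4.921 + (+0.038) = 4.96

pH = 4.96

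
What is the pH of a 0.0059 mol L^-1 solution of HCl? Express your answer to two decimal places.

pH = 2.23

HCl is a strong acid and dissociates completely, so [H+] = 0.0059 M.
pH = -log(0.0059) = 2.23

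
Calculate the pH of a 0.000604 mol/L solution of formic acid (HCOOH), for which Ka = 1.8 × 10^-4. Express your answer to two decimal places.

HCOOH ⇌ HCOO- + H+
Let x = [H+] at equilibrium. Ka = x²/(0.000604 − x).
The 5% rule fails; solving x² + Ka·x − Ka·C₀ = 0 exactly:
x = [−0.00018 + √(0.00018² + 4.35e-07)]/2 = 2.52 × 10^-4 M
pH = −log[H+] = −log(2.52 × 10^-4) = 3.60

pH = 3.60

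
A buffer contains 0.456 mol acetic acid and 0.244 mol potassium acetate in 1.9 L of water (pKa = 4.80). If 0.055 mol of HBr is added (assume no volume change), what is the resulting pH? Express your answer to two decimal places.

Added H+ converts CH3COO- to CH3COOH: CH3COOH → 0.511 mol, CH3COO- → 0.189 mol.
Henderson–Hasselbalch with mole ratio 0.189/0.511: pH = 4.80 + (-0.432)

pH = 4.37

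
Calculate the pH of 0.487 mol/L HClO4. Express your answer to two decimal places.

HClO4 is a strong acid and dissociates completely, so [H+] = 0.487 M.
pH = -log(0.487) = 0.31

pH = 0.31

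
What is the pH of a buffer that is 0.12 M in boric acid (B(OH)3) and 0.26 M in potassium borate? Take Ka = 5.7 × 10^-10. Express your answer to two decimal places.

pKa = −log(5.7 × 10^-10) = 9.244
Henderson–Hasselbalch: pH = pKa + log([B(OH)4-]/[B(OH)3]) = 9.244 + log(0.26/0.12)
pH = 9.244 + (+0.336) = 9.58

pH = 9.58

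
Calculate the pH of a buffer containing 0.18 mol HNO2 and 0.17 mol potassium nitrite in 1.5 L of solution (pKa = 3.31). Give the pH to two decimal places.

pH = 3.29

Using pH = pKa + log([base]/[acid]) with [base]/[acid] = 0.17/0.18:
pH = 3.31 + (-0.025) = 3.29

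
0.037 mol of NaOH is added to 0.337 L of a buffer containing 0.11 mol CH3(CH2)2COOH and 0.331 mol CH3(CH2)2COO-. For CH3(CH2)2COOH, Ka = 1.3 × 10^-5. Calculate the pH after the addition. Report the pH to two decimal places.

OH- converts CH3(CH2)2COOH to CH3(CH2)2COO-: CH3(CH2)2COOH → 0.073 mol, CH3(CH2)2COO- → 0.368 mol.
pKa = −log(1.3 × 10^-5) = 4.886
pH = pKa + log([A⁻]/[HA]) = 4.886 + log(0.368/0.073) = 4.886 +0.703

pH = 5.59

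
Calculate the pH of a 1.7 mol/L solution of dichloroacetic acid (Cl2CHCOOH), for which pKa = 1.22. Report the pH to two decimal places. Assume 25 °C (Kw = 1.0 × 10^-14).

Cl2CHCOOH ⇌ Cl2CHCOO- + H+
Ka = 10^(−1.22) = 6.03 × 10^-2
From the ICE table, Ka = x²/(1.7 − x) = 6.03 × 10^-2.
The 5% rule fails; solving x² + Ka·x − Ka·C₀ = 0 exactly:
x = [−0.0603 + √(0.0603² + 0.41)]/2 = 2.91 × 10^-1 M
pH = −log[H+] = −log(2.91 × 10^-1) = 0.54

pH = 0.54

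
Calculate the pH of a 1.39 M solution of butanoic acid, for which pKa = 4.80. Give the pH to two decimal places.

CH3(CH2)2COOH ⇌ CH3(CH2)2COO- + H+
Ka = 10^(−4.80) = 1.58 × 10^-5
Let x = [H+] at equilibrium. Ka = x²/(1.39 − x).
Assume x ≪ 1.39: x ≈ √(1.58 × 10^-5 × 1.39) = 4.69 × 10^-3 M
pH = −log[H+] = −log(4.69 × 10^-3) = 2.33

pH = 2.33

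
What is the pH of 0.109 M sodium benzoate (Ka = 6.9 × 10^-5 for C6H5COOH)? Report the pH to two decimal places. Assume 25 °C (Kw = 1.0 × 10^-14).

pH = 8.60

C6H5COO- is the conjugate base of the weak acid C6H5COOH.
Kb = Kw/Ka = 1.0×10^-14 / 6.9 × 10^-5 = 1.45 × 10^-10
From the ICE table, Kb = x²/(0.109 − x) = 1.45 × 10^-10.
Assume x ≪ 0.109: x ≈ √(1.45 × 10^-10 × 0.109) = 3.98 × 10^-6 M
Check: 0.0036% ionized — well under 5%, approximation valid.
pOH = 5.40, so pH = 14.00 − pOH = 8.60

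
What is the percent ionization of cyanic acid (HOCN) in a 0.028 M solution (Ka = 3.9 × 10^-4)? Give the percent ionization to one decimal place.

HOCN ⇌ OCN- + H+; let x = [H+] at equilibrium.
Ka = x²/(C₀ − x); solving the quadratic gives x = 3.12 × 10^-3 M.
Fraction ionized = 3.12 × 10^-3 / 0.028 = 0.1114 → 11.1%

11.1%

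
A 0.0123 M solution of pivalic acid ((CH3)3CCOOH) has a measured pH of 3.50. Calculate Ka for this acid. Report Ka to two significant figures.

Ka = 8.3 × 10^-6

[H+] = 10^(-3.50) = 3.16 × 10^-4 M
At equilibrium [HA] = 0.0123 − 3.16 × 10^-4 = 1.20 × 10^-2 M
Ka = [H+][A-]/[HA] = (3.16 × 10^-4)² / 1.20 × 10^-2 = 8.3 × 10^-6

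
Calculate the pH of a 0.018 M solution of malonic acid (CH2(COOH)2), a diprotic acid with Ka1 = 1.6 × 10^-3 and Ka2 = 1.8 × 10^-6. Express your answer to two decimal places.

Ka1 ≫ Ka2, so treat the first dissociation as the only significant source of H+.
Ka1 = x²/(0.018 − x) = 1.6 × 10^-3
Solving the quadratic: x = (−Ka1 + √(Ka1² + 4·Ka1·C₀))/2 = 4.63 × 10^-3 M
pH = −log(4.63 × 10^-3) = 2.33

pH = 2.33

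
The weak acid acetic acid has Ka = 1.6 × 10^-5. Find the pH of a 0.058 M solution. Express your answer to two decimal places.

pH = 3.02

CH3COOH ⇌ CH3COO- + H+
From the ICE table, Ka = [H+]²/(0.058 − [H+]) = 1.6 × 10^-5.
Neglecting [H+] in the denominator: [H+] = √(1.6 × 10^-5 × 0.058) = 9.63 × 10^-4 M
pH = −log[H+] = −log(9.63 × 10^-4) = 3.02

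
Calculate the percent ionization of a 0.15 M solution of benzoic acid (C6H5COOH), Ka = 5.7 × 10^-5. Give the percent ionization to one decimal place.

C6H5COOH ⇌ C6H5COO- + H+; let x = [H+] at equilibrium.
x ≈ √(Ka·C₀) = √(5.7 × 10^-5 × 0.15) = 2.92 × 10^-3 M
Fraction ionized = 2.92 × 10^-3 / 0.15 = 0.0195 → 1.9%

1.9%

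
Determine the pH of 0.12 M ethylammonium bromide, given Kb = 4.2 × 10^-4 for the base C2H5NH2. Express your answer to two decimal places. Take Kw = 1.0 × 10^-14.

C2H5NH3+ is the conjugate acid of the weak base C2H5NH2.
Ka = Kw/Kb = 1.0×10^-14 / 4.2 × 10^-4 = 2.38 × 10^-11
Ka = [H+]²/(0.12 − [H+]) = 2.38 × 10^-11
Assume [H+] ≪ 0.12: [H+] ≈ √(2.38 × 10^-11 × 0.12) = 1.69 × 10^-6 M
Check: 0.0014% ionized — well under 5%, approximation valid.
pH = −log(1.69 × 10^-6) = 5.77

pH = 5.77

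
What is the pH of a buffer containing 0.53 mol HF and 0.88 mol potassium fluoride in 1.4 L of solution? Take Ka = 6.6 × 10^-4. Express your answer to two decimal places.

pH = 3.40

pKa = −log(6.6 × 10^-4) = 3.180
Using pH = pKa + log([base]/[acid]) with [base]/[acid] = 0.88/0.53:
pH = 3.180 + (+0.220) = 3.40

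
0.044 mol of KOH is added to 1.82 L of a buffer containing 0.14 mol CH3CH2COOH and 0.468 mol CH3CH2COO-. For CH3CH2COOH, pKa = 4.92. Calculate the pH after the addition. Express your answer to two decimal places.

pH = 5.65

OH- converts CH3CH2COOH to CH3CH2COO-: CH3CH2COOH → 0.096 mol, CH3CH2COO- → 0.512 mol.
Henderson–Hasselbalch with mole ratio 0.512/0.096: pH = 4.92 + (+0.727)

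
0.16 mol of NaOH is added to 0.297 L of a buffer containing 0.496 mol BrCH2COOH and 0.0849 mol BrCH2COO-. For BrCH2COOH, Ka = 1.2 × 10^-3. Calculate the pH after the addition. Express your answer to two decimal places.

pH = 2.78

OH- converts BrCH2COOH to BrCH2COO-: BrCH2COOH → 0.336 mol, BrCH2COO- → 0.245 mol.
pKa = −log(1.2 × 10^-3) = 2.921
pH = pKa + log(n_BrCH2COO-/n_BrCH2COOH) = 2.921 + log(0.245/0.336) = 2.921 + (-0.137)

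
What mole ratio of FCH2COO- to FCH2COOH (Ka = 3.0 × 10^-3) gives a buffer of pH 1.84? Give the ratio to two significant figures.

pKa = -log(3.0 × 10^-3) = 2.523
pH = pKa + log(r) ⇒ log(r) = 1.84 − 2.523 = -0.683
r = [FCH2COO-]/[FCH2COOH] = 10^(-0.683) = 0.207

ratio = 0.21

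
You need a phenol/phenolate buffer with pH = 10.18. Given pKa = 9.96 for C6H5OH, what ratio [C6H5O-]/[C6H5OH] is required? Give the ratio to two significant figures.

pH = pKa + log(r) ⇒ log(r) = 10.18 − 9.96 = +0.22
r = [C6H5O-]/[C6H5OH] = 10^(+0.22) = 1.66

ratio = 1.7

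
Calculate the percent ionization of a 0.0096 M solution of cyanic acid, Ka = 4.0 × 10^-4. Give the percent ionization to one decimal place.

HOCN ⇌ OCN- + H+; let x = [H+] at equilibrium.
Solve x² + 0.0004x − 3.84e-06 = 0 → x = 1.77 × 10^-3 M
% ionization = x/C₀ × 100% = 1.77 × 10^-3/0.0096 × 100% = 18.4%

18.4%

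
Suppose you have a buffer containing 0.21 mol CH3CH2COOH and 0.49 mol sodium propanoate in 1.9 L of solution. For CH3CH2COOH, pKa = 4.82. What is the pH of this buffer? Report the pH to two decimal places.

pH = pKa + log([A⁻]/[HA]) = 4.82 + log(0.49/0.21)
pH = 4.82 + (+0.368) = 5.19

pH = 5.19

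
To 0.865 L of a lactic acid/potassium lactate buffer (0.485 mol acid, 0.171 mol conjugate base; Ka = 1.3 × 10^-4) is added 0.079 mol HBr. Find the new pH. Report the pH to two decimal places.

After neutralization: n(CH3CH(OH)COOH) = 0.564 mol, n(CH3CH(OH)COO-) = 0.092 mol.
pKa = −log(1.3 × 10^-4) = 3.886
pH = pKa + log([A⁻]/[HA]) = 3.886 + log(0.092/0.564) = 3.886 -0.787

pH = 3.10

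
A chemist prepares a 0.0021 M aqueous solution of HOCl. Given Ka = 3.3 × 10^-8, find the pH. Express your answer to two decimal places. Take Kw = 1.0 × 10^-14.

HOCl ⇌ OCl- + H+
Ka = x²/(0.0021 − x) = 3.3 × 10^-8
Since Ka ≪ C₀, x ≈ √(Ka·C₀) = 8.32 × 10^-6 M.
pH = −log(8.32 × 10^-6) = 5.08

pH = 5.08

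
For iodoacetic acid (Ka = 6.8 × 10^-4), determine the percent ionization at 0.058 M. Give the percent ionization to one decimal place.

10.3%

ICH2COOH ⇌ ICH2COO- + H+; let x = [H+] at equilibrium.
Ka = x²/(C₀ − x); solving the quadratic gives x = 5.95 × 10^-3 M.
Fraction ionized = 5.95 × 10^-3 / 0.058 = 0.1026 → 10.3%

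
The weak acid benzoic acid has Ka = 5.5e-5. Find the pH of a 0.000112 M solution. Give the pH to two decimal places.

C6H5COOH ⇌ C6H5COO- + H+
Ka = [H+]²/(0.000112 − [H+]) = 5.5 × 10^-5
[H+] is not negligible relative to C₀; solve [H+]² + 5.5e-05·[H+] − 6.16e-09 = 0.
[H+] = (−Ka + √(Ka² + 4·Ka·C₀))/2 = 5.57 × 10^-5 M
pH = −log(5.57 × 10^-5) = 4.25

pH = 4.25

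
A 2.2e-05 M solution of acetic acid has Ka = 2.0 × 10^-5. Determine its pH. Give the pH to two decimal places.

CH3COOH ⇌ CH3COO- + H+
Ka = [H+]²/(2.2e-05 − [H+]) = 2.0 × 10^-5
[H+] is not negligible relative to C₀; solve [H+]² + 2e-05·[H+] − 4.4e-10 = 0.
[H+] = (−Ka + √(Ka² + 4·Ka·C₀))/2 = 1.32 × 10^-5 M
pH = −log[H+] = −log(1.32 × 10^-5) = 4.88

pH = 4.88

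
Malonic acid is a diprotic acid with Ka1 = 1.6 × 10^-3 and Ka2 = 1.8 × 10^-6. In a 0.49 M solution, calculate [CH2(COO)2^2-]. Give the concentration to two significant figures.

1.8 × 10^-6 M

First ionization gives [H+] ≈ [CH2(COOH)COO-] = 2.72 × 10^-2 M.
Second step: Ka2 = [H+][CH2(COO)2^2-]/[CH2(COOH)COO-] ≈ [CH2(COO)2^2-] (since [H+] ≈ [CH2(COOH)COO-]).
So [CH2(COO)2^2-] ≈ Ka2.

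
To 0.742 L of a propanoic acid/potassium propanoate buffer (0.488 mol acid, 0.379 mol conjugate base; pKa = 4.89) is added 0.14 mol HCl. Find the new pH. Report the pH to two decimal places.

After neutralization: n(CH3CH2COOH) = 0.628 mol, n(CH3CH2COO-) = 0.239 mol.
pH = pKa + log([A⁻]/[HA]) = 4.89 + log(0.239/0.628) = 4.89 -0.420

pH = 4.47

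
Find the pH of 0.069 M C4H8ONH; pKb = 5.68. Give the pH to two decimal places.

C4H8ONH + H2O ⇌ C4H8ONH2+ + OH-
Kb = 10^(−5.68) = 2.09 × 10^-6
Kb = x²/(0.069 − x) = 2.09 × 10^-6
Since Kb ≪ C₀, x ≈ √(Kb·C₀) = 3.80 × 10^-4 M.
Check: 0.55% ionized — well under 5%, approximation valid.
pOH = −log(3.80 × 10^-4) = 3.42; pH = 14.00 − 3.42 = 10.58

pH = 10.58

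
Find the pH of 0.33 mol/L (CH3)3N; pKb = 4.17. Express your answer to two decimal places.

(CH3)3N + H2O ⇌ (CH3)3NH+ + OH-
Kb = 10^(−4.17) = 6.76 × 10^-5
From the ICE table, Kb = [OH-]²/(0.33 − [OH-]) = 6.76 × 10^-5.
Since Kb ≪ C₀, [OH-] ≈ √(Kb·C₀) = 4.72 × 10^-3 M.
pOH = 2.33, so pH = 14.00 − pOH = 11.67

pH = 11.67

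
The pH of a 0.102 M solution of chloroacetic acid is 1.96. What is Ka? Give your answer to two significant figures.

[H+] = 10^(-1.96) = 1.10 × 10^-2 M
At equilibrium [HA] = 0.102 − 1.10 × 10^-2 = 9.10 × 10^-2 M
Ka = [H+][A-]/[HA] = (1.10 × 10^-2)² / 9.10 × 10^-2 = 1.3 × 10^-3

Ka = 1.3 × 10^-3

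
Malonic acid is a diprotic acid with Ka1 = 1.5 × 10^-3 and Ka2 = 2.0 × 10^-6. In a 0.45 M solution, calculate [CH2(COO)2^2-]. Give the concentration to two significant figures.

First ionization gives [H+] ≈ [CH2(COOH)COO-] = 2.52 × 10^-2 M.
Second step: Ka2 = [H+][CH2(COO)2^2-]/[CH2(COOH)COO-] ≈ [CH2(COO)2^2-] (since [H+] ≈ [CH2(COOH)COO-]).
So [CH2(COO)2^2-] ≈ Ka2.

2.0 × 10^-6 M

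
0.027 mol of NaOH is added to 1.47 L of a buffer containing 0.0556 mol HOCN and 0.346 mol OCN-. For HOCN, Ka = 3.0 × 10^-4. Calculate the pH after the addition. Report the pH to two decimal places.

OH- converts HOCN to OCN-: HOCN → 0.0286 mol, OCN- → 0.373 mol.
pKa = −log(3.0 × 10^-4) = 3.523
pH = pKa + log(n_OCN-/n_HOCN) = 3.523 + log(0.373/0.0286) = 3.523 + (+1.115)

pH = 4.64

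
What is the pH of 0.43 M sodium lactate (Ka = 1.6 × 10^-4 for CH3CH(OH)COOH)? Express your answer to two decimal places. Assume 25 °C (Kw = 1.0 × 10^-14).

CH3CH(OH)COO- is the conjugate base of the weak acid CH3CH(OH)COOH.
Kb = Kw/Ka = 1.0×10^-14 / 1.6 × 10^-4 = 6.25 × 10^-11
Kb = x²/(0.43 − x) = 6.25 × 10^-11
Neglecting x in the denominator: x = √(6.25 × 10^-11 × 0.43) = 5.18 × 10^-6 M
pOH = 5.29, so pH = 14.00 − pOH = 8.71

pH = 8.71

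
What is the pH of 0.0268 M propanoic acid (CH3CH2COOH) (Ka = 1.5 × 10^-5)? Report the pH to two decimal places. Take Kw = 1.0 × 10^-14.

CH3CH2COOH ⇌ CH3CH2COO- + H+
From the ICE table, Ka = [H+]²/(0.0268 − [H+]) = 1.5 × 10^-5.
Since Ka ≪ C₀, [H+] ≈ √(Ka·C₀) = 6.34 × 10^-4 M.
Check: 2.4% ionized — well under 5%, approximation valid.
pH = −log[H+] = −log(6.34 × 10^-4) = 3.20

pH = 3.20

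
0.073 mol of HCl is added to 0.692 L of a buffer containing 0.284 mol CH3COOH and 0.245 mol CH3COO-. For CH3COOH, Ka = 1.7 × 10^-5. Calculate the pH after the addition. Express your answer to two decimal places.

After neutralization: n(CH3COOH) = 0.357 mol, n(CH3COO-) = 0.172 mol.
pKa = −log(1.7 × 10^-5) = 4.770
pH = pKa + log([A⁻]/[HA]) = 4.770 + log(0.172/0.357) = 4.770 -0.317

pH = 4.45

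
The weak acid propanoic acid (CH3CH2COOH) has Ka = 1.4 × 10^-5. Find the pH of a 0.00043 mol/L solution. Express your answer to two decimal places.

pH = 4.15

CH3CH2COOH ⇌ CH3CH2COO- + H+
Let x = [H+] at equilibrium. Ka = x²/(0.00043 − x).
Here C₀/Ka ≈ 30.7, so the small-x approximation fails. Use the quadratic:
x = (−Ka + √(Ka² + 4·Ka·C₀))/2 = 7.09 × 10^-5 M
pH = −log[H+] = −log(7.09 × 10^-5) = 4.15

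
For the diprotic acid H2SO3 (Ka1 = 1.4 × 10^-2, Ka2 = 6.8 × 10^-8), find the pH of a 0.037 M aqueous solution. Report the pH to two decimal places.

Ka1 ≫ Ka2, so treat the first dissociation as the only significant source of H+.
Ka1 = x²/(0.037 − x) = 1.4 × 10^-2
Solving the quadratic: x = (−Ka1 + √(Ka1² + 4·Ka1·C₀))/2 = 1.68 × 10^-2 M
pH = −log(1.68 × 10^-2) = 1.77

pH = 1.77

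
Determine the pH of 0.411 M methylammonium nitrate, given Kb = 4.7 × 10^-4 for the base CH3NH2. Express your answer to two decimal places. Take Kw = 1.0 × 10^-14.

CH3NH3+ is the conjugate acid of the weak base CH3NH2.
Ka = Kw/Kb = 1.0×10^-14 / 4.7 × 10^-4 = 2.13 × 10^-11
From the ICE table, Ka = x²/(0.411 − x) = 2.13 × 10^-11.
Since Ka ≪ C₀, x ≈ √(Ka·C₀) = 2.96 × 10^-6 M.
Check: 0.00072% ionized — well under 5%, approximation valid.
pH = −log(2.96 × 10^-6) = 5.53

pH = 5.53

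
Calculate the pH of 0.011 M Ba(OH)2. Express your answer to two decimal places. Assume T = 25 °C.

Ba(OH)2 is a strong base (each formula unit releases 2 OH-); [OH-] = 0.022 M.
pOH = -log(0.022) = 1.66
pH = 14.00 - 1.66 = 12.34

pH = 12.34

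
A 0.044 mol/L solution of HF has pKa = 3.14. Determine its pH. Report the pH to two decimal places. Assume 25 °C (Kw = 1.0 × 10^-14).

pH = 2.28

HF ⇌ F- + H+
Ka = 10^(−3.14) = 7.24 × 10^-4
From the ICE table, Ka = x²/(0.044 − x) = 7.24 × 10^-4.
Here C₀/Ka ≈ 60.8, so the small-x approximation fails. Use the quadratic:
x = (−Ka + √(Ka² + 4·Ka·C₀))/2 = 5.29 × 10^-3 M
pH = −log[H+] = −log(5.29 × 10^-3) = 2.28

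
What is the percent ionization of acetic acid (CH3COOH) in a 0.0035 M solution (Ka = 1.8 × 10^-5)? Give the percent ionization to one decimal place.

CH3COOH ⇌ CH3COO- + H+; let x = [H+] at equilibrium.
Solve x² + 1.8e-05x − 6.3e-08 = 0 → x = 2.42 × 10^-4 M
Fraction ionized = 2.42 × 10^-4 / 0.0035 = 0.0691 → 6.9%

6.9%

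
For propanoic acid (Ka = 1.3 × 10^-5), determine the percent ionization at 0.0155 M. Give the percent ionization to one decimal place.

2.9%

CH3CH2COOH ⇌ CH3CH2COO- + H+; let x = [H+] at equilibrium.
x ≈ √(Ka·C₀) = √(1.3 × 10^-5 × 0.0155) = 4.49 × 10^-4 M
% ionization = x/C₀ × 100% = 4.49 × 10^-4/0.0155 × 100% = 2.9%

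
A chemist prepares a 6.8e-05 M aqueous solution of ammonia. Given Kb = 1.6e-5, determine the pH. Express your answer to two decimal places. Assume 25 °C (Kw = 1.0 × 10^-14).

pH = 9.41

NH3 + H2O ⇌ NH4+ + OH-
Kb = [OH-]²/(6.8e-05 − [OH-]) = 1.6 × 10^-5
The 5% rule fails; solving [OH-]² + Kb·[OH-] − Kb·C₀ = 0 exactly:
[OH-] = (−Kb + √(Kb² + 4·Kb·C₀))/2 = 2.59 × 10^-5 M
pOH = 4.59, so pH = 14.00 − pOH = 9.41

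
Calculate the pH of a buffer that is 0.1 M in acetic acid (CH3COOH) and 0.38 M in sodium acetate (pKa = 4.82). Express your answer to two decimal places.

Henderson–Hasselbalch: pH = pKa + log([CH3COO-]/[CH3COOH]) = 4.82 + log(0.38/0.1)
pH = 4.82 + (+0.580) = 5.40

pH = 5.40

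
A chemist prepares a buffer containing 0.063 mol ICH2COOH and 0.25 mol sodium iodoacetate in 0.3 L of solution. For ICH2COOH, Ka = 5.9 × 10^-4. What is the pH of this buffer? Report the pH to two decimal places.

pKa = −log(5.9 × 10^-4) = 3.229
Using pH = pKa + log([base]/[acid]) with [base]/[acid] = 0.25/0.063:
pH = 3.229 + (+0.599) = 3.83

pH = 3.83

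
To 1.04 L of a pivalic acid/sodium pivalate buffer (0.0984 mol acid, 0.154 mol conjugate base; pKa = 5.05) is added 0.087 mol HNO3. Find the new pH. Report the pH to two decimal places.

Added H+ converts (CH3)3CCOO- to (CH3)3CCOOH: (CH3)3CCOOH → 0.185 mol, (CH3)3CCOO- → 0.067 mol.
Henderson–Hasselbalch with mole ratio 0.067/0.185: pH = 5.05 + (-0.441)

pH = 4.61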